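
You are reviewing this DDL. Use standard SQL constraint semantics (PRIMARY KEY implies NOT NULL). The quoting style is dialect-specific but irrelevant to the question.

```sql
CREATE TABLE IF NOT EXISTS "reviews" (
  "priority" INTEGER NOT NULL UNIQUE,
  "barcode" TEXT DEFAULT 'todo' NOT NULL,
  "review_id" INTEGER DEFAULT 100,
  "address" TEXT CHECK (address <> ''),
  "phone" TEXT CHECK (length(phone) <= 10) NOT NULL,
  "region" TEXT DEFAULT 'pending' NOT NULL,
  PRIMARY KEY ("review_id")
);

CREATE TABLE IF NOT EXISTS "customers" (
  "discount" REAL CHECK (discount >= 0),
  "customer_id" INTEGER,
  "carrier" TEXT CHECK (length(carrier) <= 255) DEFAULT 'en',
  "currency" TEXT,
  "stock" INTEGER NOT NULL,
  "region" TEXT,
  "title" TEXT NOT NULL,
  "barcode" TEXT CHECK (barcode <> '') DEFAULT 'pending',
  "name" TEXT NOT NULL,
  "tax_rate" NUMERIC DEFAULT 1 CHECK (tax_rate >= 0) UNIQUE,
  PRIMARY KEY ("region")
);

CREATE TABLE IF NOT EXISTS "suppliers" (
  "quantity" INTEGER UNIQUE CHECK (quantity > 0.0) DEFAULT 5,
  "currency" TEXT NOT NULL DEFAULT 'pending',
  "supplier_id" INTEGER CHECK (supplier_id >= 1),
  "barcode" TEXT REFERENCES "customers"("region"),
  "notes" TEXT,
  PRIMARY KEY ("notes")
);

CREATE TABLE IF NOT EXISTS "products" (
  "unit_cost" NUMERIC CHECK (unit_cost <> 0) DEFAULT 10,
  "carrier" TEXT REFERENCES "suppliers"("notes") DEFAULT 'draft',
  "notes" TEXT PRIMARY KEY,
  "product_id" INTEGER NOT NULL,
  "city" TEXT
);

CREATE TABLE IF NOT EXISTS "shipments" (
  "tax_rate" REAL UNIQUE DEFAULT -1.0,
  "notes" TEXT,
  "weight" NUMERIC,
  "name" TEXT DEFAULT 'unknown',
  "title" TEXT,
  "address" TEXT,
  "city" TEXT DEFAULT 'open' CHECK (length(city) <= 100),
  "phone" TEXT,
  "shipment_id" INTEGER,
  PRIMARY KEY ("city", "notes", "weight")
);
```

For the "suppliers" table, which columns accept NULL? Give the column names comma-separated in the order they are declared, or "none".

quantity, supplier_id, barcode

- quantity: CHECK does not forbid NULL (a CHECK constraint passes when its expression is NULL) → nullable.
- currency: declared NOT NULL → not nullable.
- supplier_id: CHECK does not forbid NULL (a CHECK constraint passes when its expression is NULL) → nullable.
- barcode: a foreign key column may be NULL unless separately constrained → nullable.
- notes: part of the PRIMARY KEY, which implies NOT NULL → not nullable.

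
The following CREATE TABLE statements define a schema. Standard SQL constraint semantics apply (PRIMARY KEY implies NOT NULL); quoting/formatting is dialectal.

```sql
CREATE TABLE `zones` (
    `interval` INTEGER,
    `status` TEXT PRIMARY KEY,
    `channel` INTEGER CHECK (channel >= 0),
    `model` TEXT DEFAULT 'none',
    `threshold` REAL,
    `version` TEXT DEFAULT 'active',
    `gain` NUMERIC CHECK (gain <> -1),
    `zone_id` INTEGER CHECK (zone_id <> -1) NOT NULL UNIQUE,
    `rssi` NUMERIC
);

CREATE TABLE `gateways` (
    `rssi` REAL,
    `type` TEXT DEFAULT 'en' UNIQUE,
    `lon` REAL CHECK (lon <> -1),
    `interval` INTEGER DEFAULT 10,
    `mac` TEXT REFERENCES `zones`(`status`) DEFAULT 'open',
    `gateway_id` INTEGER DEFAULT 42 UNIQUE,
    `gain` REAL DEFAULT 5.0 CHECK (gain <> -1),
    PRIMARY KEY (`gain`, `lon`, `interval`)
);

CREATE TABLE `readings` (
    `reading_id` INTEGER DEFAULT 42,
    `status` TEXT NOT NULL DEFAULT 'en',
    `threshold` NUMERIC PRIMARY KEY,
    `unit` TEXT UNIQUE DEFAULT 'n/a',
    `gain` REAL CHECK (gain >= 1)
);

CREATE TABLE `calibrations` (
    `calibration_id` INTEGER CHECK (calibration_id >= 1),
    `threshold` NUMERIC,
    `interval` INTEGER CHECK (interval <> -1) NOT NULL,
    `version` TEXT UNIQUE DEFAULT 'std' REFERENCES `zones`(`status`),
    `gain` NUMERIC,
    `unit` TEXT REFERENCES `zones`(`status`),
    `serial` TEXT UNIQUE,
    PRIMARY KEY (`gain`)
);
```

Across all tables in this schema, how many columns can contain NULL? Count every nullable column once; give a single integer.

19

zones: 7 nullable (interval, channel, model, threshold, version, gain, rssi — PK (status) and explicit NOT NULL columns excluded).
gateways: 4 nullable (rssi, type, mac, gateway_id — PK (gain, lon, interval) and explicit NOT NULL columns excluded).
readings: 3 nullable (reading_id, unit, gain — PK (threshold) and explicit NOT NULL columns excluded).
calibrations: 5 nullable (calibration_id, threshold, version, unit, serial — PK (gain) and explicit NOT NULL columns excluded).
Total: 7 + 4 + 3 + 5 = 19.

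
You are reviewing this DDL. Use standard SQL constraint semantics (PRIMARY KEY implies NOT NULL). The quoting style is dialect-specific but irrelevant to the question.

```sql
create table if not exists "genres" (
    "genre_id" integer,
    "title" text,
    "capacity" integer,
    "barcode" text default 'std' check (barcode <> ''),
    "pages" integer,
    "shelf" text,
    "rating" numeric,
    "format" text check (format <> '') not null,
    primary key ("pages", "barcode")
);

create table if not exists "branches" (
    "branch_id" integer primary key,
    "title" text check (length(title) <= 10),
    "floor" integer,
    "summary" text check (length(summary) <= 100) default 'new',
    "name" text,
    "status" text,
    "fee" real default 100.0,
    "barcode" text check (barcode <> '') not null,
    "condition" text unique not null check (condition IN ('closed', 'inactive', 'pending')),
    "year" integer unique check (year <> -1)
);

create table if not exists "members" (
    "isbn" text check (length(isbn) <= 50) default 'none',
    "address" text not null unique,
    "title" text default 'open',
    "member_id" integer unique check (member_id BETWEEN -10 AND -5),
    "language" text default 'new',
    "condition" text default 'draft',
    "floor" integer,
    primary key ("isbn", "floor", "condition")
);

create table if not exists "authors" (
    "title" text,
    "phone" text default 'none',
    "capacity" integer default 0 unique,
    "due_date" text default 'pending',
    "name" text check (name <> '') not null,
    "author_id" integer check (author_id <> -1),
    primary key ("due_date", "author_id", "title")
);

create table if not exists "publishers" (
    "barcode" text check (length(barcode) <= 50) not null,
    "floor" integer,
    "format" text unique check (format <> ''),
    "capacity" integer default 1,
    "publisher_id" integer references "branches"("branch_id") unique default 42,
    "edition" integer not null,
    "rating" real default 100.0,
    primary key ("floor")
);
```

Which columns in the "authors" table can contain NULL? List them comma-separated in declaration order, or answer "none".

phone, capacity

- title: part of the PRIMARY KEY, which implies NOT NULL → not nullable.
- phone: DEFAULT only fills an omitted column; an explicit NULL is still allowed → nullable.
- capacity: UNIQUE does not imply NOT NULL → nullable.
- due_date: part of the PRIMARY KEY, which implies NOT NULL → not nullable.
- name: declared NOT NULL → not nullable.
- author_id: part of the PRIMARY KEY, which implies NOT NULL → not nullable.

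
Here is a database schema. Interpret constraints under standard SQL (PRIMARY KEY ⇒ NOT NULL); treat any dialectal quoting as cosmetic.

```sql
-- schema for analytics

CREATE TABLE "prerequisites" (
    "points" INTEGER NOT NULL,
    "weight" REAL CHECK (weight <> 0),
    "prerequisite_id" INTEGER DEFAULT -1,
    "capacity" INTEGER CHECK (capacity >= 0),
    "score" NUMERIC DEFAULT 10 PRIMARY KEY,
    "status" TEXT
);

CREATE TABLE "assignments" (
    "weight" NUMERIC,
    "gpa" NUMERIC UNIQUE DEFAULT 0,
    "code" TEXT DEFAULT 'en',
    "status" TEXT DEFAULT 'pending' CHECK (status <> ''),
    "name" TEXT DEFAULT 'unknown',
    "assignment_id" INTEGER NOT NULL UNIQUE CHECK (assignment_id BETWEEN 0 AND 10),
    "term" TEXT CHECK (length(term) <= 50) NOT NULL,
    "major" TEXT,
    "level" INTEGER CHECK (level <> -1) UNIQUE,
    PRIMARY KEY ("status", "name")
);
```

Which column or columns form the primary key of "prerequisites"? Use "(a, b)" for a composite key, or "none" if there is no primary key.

score is declared PRIMARY KEY inline on the column.

score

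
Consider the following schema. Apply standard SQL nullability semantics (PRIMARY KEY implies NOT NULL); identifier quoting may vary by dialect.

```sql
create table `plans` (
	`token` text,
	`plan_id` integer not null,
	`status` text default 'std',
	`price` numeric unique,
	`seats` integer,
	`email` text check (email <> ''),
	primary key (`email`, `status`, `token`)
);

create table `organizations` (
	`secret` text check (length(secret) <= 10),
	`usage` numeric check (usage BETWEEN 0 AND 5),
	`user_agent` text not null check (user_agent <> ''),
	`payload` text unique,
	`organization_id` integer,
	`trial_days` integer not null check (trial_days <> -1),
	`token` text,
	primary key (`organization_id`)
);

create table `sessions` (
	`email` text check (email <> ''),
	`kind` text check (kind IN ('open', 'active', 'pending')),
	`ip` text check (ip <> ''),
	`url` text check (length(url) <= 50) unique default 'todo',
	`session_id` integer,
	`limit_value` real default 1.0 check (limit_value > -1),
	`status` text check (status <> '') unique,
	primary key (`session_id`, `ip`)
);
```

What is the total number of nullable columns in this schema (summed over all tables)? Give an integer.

plans: 2 nullable (price, seats — PK (email, status, token) and explicit NOT NULL columns excluded).
organizations: 4 nullable (secret, usage, payload, token — PK (organization_id) and explicit NOT NULL columns excluded).
sessions: 5 nullable (email, kind, url, limit_value, status — PK (session_id, ip) and explicit NOT NULL columns excluded).
Total: 2 + 4 + 5 = 11.

11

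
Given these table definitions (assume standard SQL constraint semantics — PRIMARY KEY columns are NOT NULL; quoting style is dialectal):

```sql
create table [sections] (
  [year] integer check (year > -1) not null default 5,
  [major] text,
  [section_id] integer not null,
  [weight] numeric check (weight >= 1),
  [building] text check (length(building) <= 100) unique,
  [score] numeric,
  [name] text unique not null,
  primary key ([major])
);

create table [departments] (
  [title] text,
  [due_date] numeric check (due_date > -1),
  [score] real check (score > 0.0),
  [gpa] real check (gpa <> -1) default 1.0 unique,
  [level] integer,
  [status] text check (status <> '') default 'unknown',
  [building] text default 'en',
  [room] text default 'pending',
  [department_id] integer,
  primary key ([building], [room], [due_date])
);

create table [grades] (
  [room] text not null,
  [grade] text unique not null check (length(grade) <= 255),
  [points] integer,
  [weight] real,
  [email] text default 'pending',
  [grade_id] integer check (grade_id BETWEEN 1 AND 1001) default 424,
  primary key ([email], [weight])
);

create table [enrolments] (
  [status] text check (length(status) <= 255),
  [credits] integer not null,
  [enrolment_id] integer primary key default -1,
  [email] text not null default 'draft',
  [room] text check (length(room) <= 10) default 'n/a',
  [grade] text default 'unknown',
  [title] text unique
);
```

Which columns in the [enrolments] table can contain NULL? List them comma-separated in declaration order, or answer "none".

- status: CHECK does not forbid NULL (a CHECK constraint passes when its expression is NULL) → nullable.
- credits: declared NOT NULL → not nullable.
- enrolment_id: part of the PRIMARY KEY, which implies NOT NULL → not nullable.
- email: declared NOT NULL → not nullable.
- room: CHECK does not forbid NULL (a CHECK constraint passes when its expression is NULL) → nullable.
- grade: DEFAULT only fills an omitted column; an explicit NULL is still allowed → nullable.
- title: UNIQUE does not imply NOT NULL → nullable.

status, room, grade, title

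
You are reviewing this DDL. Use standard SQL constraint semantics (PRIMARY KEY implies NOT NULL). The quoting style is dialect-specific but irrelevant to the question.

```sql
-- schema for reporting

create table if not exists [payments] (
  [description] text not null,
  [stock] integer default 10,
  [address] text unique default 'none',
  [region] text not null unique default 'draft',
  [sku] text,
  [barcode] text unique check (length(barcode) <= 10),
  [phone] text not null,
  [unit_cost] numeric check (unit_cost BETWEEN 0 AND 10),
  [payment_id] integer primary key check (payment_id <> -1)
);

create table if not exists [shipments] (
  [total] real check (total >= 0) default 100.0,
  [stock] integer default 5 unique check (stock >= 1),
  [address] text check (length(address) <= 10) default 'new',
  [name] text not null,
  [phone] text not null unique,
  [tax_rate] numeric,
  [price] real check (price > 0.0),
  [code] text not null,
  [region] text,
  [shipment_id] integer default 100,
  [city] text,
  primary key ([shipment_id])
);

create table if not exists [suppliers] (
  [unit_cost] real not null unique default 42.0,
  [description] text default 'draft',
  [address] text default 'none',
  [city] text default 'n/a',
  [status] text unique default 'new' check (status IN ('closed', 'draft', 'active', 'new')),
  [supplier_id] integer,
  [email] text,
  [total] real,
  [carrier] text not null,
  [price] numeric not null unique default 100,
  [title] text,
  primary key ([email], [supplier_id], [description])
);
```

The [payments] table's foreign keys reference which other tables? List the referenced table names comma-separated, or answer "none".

none

No column in payments has a REFERENCES clause.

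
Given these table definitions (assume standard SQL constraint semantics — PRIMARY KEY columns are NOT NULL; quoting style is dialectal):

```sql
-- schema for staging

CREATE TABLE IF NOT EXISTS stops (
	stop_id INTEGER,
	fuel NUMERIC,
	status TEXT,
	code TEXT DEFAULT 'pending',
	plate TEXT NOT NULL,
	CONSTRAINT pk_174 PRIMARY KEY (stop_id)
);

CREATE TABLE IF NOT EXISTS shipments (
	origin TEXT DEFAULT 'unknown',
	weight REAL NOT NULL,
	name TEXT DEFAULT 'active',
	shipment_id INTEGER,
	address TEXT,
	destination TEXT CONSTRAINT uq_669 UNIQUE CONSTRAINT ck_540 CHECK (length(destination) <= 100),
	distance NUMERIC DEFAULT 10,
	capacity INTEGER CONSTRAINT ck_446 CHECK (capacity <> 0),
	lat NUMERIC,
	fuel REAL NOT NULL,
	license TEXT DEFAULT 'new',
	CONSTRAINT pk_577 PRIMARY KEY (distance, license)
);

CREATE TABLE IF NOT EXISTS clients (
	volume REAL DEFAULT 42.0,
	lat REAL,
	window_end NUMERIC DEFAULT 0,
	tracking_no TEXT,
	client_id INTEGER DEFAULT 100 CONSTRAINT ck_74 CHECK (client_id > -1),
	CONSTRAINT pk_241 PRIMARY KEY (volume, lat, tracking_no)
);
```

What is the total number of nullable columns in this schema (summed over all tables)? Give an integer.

stops: 3 nullable (fuel, status, code — PK (stop_id) and explicit NOT NULL columns excluded).
shipments: 7 nullable (origin, name, shipment_id, address, destination, capacity, lat — PK (distance, license) and explicit NOT NULL columns excluded).
clients: 2 nullable (window_end, client_id — PK (volume, lat, tracking_no) and explicit NOT NULL columns excluded).
Total: 3 + 7 + 2 = 12.

12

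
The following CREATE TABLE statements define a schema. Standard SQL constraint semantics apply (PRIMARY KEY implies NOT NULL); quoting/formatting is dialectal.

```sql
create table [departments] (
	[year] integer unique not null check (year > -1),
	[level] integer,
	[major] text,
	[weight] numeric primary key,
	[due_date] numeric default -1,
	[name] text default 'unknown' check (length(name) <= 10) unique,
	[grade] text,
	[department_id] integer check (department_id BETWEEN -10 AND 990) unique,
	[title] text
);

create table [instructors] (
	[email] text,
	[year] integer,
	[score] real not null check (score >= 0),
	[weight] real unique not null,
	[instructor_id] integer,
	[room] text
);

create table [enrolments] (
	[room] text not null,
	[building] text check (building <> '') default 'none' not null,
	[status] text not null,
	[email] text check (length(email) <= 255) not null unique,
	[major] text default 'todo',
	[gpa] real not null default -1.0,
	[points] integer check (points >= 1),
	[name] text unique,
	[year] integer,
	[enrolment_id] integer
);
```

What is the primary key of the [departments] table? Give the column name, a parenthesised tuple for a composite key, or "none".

weight is declared PRIMARY KEY inline on the column.

weight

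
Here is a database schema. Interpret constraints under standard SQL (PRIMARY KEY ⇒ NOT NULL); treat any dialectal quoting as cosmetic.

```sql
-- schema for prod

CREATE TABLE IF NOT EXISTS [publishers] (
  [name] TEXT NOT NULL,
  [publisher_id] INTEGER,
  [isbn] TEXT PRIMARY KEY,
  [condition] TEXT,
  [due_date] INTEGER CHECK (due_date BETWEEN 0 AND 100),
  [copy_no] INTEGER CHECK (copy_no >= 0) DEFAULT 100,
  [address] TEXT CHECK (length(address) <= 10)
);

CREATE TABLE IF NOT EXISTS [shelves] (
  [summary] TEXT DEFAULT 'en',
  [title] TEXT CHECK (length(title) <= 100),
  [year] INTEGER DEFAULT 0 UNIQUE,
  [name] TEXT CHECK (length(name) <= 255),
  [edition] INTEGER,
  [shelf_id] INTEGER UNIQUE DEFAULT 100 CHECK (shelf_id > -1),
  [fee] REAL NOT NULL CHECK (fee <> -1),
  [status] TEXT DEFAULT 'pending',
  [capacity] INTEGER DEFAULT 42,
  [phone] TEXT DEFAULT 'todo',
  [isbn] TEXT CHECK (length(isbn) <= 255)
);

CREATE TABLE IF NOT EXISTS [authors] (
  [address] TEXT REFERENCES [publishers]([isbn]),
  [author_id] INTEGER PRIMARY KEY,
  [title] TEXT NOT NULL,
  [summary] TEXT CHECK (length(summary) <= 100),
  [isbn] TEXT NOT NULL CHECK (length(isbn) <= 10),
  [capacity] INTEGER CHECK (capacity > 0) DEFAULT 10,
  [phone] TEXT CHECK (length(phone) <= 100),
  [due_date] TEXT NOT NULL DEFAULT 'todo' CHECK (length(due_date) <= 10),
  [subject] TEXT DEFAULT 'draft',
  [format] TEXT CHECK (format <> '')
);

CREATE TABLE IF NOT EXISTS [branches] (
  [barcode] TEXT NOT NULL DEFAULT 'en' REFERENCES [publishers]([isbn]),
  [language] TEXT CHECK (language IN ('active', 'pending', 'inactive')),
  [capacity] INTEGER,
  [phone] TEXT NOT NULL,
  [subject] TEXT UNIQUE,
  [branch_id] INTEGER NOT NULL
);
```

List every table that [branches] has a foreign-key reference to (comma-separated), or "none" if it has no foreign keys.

- barcode REFERENCES publishers(isbn).

publishers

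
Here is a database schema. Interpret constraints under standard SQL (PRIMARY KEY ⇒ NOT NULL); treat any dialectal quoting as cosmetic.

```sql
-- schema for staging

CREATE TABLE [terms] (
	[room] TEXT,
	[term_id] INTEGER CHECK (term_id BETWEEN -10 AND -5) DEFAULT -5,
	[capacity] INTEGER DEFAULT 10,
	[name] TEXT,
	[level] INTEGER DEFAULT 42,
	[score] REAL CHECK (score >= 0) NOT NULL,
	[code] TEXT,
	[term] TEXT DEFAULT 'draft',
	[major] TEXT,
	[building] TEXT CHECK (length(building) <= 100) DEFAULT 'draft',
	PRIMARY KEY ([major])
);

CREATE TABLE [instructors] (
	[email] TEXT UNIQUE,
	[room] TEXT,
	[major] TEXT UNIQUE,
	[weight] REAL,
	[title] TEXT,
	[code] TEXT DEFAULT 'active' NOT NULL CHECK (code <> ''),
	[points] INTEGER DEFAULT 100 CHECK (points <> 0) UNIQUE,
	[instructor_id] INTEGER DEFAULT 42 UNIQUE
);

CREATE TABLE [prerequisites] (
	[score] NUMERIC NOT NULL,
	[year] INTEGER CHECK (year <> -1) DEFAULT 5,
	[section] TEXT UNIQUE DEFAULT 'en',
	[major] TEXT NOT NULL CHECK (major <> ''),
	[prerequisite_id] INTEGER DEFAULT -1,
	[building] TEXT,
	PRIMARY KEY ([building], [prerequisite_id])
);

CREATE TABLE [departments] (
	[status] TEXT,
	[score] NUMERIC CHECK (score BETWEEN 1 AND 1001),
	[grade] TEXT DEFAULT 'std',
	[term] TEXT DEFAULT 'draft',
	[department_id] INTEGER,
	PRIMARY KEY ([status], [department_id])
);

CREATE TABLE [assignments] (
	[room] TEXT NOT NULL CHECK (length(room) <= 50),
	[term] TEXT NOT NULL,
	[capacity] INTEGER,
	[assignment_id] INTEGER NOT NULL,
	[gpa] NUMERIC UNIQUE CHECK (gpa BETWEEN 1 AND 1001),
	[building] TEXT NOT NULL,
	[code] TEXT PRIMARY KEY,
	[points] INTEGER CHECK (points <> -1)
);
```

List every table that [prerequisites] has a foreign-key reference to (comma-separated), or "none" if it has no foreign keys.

No column in prerequisites has a REFERENCES clause.

none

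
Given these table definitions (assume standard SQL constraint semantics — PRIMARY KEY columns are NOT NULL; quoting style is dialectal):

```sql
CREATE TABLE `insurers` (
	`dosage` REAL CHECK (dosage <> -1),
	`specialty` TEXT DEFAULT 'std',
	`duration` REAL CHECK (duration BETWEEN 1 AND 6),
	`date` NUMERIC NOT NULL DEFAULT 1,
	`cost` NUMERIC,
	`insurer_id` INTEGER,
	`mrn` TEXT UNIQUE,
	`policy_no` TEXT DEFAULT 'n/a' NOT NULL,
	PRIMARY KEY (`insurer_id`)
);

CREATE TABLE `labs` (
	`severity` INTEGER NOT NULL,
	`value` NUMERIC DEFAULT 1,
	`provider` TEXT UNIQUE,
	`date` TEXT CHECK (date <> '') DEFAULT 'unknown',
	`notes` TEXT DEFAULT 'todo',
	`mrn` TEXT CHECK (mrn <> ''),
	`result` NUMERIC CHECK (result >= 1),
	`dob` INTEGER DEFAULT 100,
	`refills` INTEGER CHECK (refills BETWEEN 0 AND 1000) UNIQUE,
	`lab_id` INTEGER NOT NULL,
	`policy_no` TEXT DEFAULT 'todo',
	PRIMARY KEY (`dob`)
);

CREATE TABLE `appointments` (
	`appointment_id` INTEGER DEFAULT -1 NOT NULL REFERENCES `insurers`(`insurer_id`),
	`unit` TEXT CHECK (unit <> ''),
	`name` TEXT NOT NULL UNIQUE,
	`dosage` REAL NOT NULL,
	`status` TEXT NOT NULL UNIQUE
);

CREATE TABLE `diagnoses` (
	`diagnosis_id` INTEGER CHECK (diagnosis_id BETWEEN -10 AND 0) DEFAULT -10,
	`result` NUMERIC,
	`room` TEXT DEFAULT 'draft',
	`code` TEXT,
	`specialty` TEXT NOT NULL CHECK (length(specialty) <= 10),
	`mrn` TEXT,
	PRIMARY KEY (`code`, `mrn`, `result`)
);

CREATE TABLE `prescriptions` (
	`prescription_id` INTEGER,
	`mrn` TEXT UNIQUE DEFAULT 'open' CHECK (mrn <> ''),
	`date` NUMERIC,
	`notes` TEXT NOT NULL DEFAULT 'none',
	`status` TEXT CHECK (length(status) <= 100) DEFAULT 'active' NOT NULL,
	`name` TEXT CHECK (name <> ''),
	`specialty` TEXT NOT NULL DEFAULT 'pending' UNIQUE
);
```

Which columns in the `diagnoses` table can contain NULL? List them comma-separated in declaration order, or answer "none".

diagnosis_id, room

- diagnosis_id: CHECK does not forbid NULL (a CHECK constraint passes when its expression is NULL) → nullable.
- result: part of the PRIMARY KEY, which implies NOT NULL → not nullable.
- room: DEFAULT only fills an omitted column; an explicit NULL is still allowed → nullable.
- code: part of the PRIMARY KEY, which implies NOT NULL → not nullable.
- specialty: declared NOT NULL → not nullable.
- mrn: part of the PRIMARY KEY, which implies NOT NULL → not nullable.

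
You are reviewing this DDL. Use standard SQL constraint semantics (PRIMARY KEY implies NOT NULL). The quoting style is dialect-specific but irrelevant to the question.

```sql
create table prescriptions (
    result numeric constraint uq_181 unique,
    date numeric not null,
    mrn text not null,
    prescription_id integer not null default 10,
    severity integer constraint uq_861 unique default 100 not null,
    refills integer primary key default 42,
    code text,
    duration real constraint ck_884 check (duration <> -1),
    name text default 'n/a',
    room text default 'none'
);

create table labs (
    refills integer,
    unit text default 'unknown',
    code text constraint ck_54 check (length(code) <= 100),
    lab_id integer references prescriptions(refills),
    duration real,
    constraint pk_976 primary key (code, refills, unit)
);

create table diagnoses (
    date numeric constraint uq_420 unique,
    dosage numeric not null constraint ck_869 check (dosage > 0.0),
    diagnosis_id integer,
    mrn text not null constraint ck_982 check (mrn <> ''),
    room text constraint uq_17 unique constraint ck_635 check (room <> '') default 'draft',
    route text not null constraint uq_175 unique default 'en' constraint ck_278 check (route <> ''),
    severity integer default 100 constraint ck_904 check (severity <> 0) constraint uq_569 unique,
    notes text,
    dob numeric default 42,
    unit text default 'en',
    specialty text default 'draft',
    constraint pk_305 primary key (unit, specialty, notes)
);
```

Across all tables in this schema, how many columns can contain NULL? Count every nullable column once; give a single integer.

12

prescriptions: 5 nullable (result, code, duration, name, room — PK (refills) and explicit NOT NULL columns excluded).
labs: 2 nullable (lab_id, duration — PK (code, refills, unit) and explicit NOT NULL columns excluded).
diagnoses: 5 nullable (date, diagnosis_id, room, severity, dob — PK (unit, specialty, notes) and explicit NOT NULL columns excluded).
Total: 5 + 2 + 5 = 12.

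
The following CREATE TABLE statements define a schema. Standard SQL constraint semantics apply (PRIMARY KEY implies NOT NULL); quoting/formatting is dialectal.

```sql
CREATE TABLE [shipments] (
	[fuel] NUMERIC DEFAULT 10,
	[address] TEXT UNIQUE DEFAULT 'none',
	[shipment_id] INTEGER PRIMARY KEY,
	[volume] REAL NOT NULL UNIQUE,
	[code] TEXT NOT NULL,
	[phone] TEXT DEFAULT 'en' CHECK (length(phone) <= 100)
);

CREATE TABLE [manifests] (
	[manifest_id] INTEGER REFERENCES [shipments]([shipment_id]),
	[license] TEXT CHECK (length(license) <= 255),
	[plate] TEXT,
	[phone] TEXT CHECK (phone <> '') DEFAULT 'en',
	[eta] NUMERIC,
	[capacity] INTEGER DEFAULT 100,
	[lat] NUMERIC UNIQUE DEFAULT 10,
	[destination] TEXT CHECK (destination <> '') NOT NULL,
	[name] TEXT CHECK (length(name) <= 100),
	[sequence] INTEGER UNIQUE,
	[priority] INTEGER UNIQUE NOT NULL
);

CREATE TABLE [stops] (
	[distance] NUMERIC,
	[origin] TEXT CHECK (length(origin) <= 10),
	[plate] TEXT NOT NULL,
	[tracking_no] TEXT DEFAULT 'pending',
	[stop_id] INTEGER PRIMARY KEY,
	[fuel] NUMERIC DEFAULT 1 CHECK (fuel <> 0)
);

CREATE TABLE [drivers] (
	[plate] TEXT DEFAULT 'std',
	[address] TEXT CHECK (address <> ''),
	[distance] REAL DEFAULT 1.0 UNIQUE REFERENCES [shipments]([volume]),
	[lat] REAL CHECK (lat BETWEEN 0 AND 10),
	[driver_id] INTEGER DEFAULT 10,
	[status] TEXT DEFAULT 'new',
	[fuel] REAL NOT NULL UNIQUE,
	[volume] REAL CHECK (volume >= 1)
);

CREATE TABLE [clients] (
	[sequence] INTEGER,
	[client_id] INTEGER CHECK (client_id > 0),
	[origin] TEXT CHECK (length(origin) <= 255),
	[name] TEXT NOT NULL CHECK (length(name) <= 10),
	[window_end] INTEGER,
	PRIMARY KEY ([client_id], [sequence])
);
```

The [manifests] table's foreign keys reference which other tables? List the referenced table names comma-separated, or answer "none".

shipments

- manifest_id REFERENCES shipments(shipment_id).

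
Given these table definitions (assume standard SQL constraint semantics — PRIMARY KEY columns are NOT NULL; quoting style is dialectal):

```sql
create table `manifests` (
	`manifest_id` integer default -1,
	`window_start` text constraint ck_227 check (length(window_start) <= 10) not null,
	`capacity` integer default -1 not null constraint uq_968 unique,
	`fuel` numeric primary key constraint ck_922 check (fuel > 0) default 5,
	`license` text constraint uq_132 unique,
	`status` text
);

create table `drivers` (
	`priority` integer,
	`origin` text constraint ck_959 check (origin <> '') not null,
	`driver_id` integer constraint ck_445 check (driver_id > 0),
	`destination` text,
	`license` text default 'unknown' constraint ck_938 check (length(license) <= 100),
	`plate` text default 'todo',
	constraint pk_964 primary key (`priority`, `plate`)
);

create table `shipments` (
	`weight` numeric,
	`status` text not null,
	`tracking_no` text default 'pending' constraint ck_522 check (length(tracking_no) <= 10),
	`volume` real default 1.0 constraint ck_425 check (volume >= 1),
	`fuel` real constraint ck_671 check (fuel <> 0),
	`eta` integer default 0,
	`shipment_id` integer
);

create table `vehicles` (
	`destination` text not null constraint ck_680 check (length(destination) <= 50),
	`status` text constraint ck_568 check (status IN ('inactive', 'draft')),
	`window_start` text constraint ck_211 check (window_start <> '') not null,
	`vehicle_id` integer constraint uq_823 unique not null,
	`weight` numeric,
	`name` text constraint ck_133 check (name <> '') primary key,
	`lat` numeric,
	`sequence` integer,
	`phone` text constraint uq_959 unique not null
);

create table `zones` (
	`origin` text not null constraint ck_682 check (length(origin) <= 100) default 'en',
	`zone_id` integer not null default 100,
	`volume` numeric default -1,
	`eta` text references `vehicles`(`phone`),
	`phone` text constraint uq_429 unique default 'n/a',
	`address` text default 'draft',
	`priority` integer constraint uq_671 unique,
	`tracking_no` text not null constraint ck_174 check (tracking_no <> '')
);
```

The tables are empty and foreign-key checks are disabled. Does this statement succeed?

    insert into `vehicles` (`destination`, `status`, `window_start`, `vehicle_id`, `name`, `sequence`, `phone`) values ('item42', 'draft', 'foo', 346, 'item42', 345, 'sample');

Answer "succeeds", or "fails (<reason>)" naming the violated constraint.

NOT NULL columns: destination is supplied; name is supplied; phone is supplied; vehicle_id is supplied; window_start is supplied.
CHECK constraints: 'item42' satisfies (length(destination) <= 50); 'draft' satisfies (status IN ('inactive', 'draft')); 'foo' satisfies (window_start <> ''); 'item42' satisfies (name <> '').
No constraint is violated.

succeeds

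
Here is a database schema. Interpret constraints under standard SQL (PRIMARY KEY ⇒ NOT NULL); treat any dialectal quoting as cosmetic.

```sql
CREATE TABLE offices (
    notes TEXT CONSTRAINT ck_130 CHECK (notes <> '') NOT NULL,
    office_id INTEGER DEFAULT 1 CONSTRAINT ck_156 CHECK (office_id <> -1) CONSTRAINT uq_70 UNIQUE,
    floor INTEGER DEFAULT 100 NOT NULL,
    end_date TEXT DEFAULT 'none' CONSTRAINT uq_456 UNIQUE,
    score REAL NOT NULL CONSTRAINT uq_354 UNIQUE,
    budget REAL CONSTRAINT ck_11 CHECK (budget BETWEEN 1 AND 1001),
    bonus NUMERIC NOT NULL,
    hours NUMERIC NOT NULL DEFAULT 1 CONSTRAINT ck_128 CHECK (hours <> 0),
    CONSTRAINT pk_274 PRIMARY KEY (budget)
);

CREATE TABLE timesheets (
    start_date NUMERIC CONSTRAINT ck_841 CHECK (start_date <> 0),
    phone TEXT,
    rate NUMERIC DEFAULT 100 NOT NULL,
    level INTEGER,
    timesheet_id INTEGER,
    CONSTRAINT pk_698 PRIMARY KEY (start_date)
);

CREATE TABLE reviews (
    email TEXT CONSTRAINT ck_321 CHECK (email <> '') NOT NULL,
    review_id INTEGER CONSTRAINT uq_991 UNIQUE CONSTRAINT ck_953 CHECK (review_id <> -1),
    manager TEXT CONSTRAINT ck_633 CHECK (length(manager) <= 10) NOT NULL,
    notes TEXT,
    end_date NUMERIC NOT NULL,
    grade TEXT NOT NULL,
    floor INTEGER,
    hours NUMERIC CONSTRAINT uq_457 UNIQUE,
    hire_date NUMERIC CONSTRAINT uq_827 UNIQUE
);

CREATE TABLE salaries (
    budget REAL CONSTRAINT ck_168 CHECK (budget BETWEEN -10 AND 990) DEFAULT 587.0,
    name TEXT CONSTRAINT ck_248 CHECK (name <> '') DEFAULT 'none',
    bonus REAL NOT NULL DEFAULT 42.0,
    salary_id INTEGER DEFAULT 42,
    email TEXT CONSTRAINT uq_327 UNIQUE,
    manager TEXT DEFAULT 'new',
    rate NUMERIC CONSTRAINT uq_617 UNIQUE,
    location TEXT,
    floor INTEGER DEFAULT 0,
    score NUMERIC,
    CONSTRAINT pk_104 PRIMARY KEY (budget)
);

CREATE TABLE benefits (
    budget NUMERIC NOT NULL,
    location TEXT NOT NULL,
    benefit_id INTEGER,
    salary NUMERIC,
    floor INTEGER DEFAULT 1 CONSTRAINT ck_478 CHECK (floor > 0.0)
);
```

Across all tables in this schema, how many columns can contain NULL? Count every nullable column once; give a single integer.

21

offices: 2 nullable (office_id, end_date — PK (budget) and explicit NOT NULL columns excluded).
timesheets: 3 nullable (phone, level, timesheet_id — PK (start_date) and explicit NOT NULL columns excluded).
reviews: 5 nullable (review_id, notes, floor, hours, hire_date — PK none and explicit NOT NULL columns excluded).
salaries: 8 nullable (name, salary_id, email, manager, rate, location, floor, score — PK (budget) and explicit NOT NULL columns excluded).
benefits: 3 nullable (benefit_id, salary, floor — PK none and explicit NOT NULL columns excluded).
Total: 2 + 3 + 5 + 8 + 3 = 21.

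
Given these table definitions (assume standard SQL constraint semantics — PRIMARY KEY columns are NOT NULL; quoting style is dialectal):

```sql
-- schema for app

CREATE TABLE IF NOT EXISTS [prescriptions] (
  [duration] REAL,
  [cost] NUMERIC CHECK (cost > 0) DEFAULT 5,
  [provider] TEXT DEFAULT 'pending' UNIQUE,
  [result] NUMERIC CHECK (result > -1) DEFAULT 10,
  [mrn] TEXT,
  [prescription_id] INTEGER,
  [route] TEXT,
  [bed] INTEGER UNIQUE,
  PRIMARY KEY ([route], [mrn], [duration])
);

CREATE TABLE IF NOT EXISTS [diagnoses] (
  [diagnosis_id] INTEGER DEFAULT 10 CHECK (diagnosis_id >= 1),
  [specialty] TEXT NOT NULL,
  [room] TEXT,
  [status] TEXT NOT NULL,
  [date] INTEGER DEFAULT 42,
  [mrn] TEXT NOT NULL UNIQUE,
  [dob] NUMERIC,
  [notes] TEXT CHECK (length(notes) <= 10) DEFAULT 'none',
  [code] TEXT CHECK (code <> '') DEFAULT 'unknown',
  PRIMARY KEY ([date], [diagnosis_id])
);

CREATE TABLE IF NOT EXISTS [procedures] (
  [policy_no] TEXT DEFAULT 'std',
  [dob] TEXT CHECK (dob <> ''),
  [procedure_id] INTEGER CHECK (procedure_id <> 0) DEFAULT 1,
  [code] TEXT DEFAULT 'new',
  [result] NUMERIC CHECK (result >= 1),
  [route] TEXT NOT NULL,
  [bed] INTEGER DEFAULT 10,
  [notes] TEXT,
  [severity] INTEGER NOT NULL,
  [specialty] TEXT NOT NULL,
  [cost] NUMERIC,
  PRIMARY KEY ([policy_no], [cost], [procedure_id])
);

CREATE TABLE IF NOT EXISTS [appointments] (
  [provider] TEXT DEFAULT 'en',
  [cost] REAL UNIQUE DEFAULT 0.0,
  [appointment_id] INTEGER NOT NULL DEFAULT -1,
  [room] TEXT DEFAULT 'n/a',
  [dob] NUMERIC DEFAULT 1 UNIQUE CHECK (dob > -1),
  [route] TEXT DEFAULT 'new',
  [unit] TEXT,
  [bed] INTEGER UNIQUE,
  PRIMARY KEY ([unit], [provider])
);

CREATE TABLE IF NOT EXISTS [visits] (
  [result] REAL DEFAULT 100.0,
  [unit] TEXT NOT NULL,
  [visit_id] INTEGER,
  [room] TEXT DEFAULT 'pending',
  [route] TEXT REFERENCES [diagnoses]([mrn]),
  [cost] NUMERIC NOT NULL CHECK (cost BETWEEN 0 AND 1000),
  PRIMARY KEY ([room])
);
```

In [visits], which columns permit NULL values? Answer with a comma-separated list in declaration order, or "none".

- result: DEFAULT only fills an omitted column; an explicit NULL is still allowed → nullable.
- unit: declared NOT NULL → not nullable.
- visit_id: no NOT NULL constraint applies → nullable.
- room: part of the PRIMARY KEY, which implies NOT NULL → not nullable.
- route: a foreign key column may be NULL unless separately constrained → nullable.
- cost: declared NOT NULL → not nullable.

result, visit_id, route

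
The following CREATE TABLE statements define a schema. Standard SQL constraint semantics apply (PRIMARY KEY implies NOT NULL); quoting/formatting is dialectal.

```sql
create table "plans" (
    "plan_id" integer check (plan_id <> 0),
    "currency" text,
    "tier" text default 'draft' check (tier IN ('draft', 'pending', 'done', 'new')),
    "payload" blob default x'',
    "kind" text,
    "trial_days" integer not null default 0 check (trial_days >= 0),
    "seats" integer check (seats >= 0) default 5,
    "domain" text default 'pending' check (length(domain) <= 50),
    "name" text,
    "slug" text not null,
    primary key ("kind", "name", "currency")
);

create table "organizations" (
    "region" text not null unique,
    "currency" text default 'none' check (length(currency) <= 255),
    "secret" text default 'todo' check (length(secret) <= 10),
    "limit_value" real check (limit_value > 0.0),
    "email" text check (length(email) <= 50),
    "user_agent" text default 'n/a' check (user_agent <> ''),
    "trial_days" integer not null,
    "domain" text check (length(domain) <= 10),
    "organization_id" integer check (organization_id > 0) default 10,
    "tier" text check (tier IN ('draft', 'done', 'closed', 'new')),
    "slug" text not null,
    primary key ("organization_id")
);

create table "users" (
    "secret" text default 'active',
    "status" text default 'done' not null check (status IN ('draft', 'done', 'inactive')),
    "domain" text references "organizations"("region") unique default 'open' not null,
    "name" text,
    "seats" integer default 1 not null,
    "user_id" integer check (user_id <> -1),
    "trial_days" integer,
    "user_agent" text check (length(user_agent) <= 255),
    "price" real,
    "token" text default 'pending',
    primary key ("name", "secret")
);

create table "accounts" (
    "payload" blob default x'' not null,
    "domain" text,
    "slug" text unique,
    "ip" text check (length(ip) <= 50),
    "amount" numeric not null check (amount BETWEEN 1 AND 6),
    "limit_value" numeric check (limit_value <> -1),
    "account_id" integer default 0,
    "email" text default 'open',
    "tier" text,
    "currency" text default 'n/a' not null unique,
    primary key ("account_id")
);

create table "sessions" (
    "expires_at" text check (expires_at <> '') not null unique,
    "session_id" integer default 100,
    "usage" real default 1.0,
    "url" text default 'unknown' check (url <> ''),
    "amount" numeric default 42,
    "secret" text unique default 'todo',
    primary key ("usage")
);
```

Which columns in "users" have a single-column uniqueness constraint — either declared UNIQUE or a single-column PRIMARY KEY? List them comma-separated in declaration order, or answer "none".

domain

- secret: part of a composite PRIMARY KEY — only the tuple is unique, not this column on its own.
- status: no UNIQUE or single-column PK constraint.
- domain: declared UNIQUE → unique.
- name: part of a composite PRIMARY KEY — only the tuple is unique, not this column on its own.
- seats: no UNIQUE or single-column PK constraint.
- user_id: no UNIQUE or single-column PK constraint.
- trial_days: no UNIQUE or single-column PK constraint.
- user_agent: no UNIQUE or single-column PK constraint.
- price: no UNIQUE or single-column PK constraint.
- token: no UNIQUE or single-column PK constraint.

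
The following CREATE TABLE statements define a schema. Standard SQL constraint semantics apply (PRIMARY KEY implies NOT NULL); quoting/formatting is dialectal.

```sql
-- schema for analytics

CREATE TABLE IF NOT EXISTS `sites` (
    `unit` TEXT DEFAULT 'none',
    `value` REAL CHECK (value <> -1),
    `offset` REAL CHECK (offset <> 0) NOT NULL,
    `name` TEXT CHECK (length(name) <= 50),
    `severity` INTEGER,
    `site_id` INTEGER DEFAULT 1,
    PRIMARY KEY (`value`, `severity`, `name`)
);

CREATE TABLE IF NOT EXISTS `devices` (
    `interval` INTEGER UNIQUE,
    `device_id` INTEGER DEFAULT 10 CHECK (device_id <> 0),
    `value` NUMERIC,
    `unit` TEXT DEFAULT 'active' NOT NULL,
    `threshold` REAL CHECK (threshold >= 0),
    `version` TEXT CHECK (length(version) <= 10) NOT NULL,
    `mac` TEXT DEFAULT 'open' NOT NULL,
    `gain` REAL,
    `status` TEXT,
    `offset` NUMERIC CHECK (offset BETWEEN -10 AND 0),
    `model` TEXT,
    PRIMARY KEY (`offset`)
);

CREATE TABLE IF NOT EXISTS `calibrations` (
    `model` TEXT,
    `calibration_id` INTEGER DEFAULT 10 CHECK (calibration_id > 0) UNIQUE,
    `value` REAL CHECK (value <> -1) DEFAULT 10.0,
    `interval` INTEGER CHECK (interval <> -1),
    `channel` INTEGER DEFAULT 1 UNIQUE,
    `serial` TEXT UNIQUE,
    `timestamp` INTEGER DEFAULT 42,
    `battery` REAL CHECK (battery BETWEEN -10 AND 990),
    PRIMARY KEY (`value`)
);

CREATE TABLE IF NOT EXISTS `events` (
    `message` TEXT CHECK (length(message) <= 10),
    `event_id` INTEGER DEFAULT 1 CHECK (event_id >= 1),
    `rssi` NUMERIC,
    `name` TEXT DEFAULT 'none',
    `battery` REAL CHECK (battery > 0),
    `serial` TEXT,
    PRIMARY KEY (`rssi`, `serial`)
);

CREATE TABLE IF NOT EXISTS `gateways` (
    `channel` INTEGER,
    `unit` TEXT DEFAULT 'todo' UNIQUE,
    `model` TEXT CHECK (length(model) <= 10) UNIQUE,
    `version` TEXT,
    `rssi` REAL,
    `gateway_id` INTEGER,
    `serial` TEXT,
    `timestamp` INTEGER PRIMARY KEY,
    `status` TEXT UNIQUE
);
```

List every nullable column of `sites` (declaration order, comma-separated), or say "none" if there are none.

unit, site_id

- unit: DEFAULT only fills an omitted column; an explicit NULL is still allowed → nullable.
- value: part of the PRIMARY KEY, which implies NOT NULL → not nullable.
- offset: declared NOT NULL → not nullable.
- name: part of the PRIMARY KEY, which implies NOT NULL → not nullable.
- severity: part of the PRIMARY KEY, which implies NOT NULL → not nullable.
- site_id: DEFAULT only fills an omitted column; an explicit NULL is still allowed → nullable.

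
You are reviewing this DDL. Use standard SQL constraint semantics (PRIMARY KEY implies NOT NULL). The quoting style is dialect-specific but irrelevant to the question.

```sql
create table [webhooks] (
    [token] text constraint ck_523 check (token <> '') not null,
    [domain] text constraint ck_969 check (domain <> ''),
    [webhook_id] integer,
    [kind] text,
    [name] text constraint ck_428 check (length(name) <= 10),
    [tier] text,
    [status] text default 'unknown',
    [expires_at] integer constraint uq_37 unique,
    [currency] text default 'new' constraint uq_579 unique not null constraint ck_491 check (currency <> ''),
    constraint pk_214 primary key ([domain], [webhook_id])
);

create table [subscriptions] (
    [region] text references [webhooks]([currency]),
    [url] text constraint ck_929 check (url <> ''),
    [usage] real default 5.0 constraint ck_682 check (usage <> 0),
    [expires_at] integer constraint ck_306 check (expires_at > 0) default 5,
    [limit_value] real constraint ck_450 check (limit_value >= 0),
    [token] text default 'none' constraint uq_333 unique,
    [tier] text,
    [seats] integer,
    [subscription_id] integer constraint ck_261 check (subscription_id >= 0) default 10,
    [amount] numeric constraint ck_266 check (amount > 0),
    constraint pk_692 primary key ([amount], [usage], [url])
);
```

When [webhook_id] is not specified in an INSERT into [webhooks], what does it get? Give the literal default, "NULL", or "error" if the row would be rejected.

error

webhook_id has no DEFAULT clause.
Omitting it would insert NULL, but it is part of the PRIMARY KEY, so the INSERT fails.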